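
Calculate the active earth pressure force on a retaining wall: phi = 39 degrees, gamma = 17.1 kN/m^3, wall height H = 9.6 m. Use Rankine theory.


Compute active earth pressure coefficient:
Ka = tan^2(45 - phi/2) = tan^2(25.5) = 0.227506
Compute active force:
Pa = 0.5 * Ka * gamma * H^2
Pa = 0.5 * 0.227506 * 17.1 * 9.6^2
Pa = 179.27 kN/m


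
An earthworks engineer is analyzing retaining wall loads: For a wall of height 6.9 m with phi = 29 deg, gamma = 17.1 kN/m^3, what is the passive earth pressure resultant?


Result: 1173.19 kN/m

Derivation:
Compute passive earth pressure coefficient:
Kp = tan^2(45 + phi/2) = tan^2(59.5) = 2.88206
Compute passive force:
Pp = 0.5 * Kp * gamma * H^2
Pp = 0.5 * 2.88206 * 17.1 * 6.9^2
Pp = 1173.19 kN/m


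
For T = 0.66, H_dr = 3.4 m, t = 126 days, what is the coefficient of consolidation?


Using cv = T * H_dr^2 / t
H_dr^2 = 3.4^2 = 11.56
cv = 0.66 * 11.56 / 126
cv = 0.06055 m^2/day


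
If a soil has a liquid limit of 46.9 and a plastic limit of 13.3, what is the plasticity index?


Using PI = LL - PL
PI = 46.9 - 13.3
PI = 33.6


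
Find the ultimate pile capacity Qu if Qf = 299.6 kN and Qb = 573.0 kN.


Using Qu = Qf + Qb
Qu = 299.6 + 573.0
Qu = 872.6 kN


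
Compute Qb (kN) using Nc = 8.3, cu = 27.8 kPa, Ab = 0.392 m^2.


Result: 90.45 kN

Derivation:
Using Qb = Nc * cu * Ab
Qb = 8.3 * 27.8 * 0.392
Qb = 90.45 kN


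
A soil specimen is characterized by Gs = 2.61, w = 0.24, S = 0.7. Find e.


Using the relation e = Gs * w / S
e = 2.61 * 0.24 / 0.7
e = 0.8949


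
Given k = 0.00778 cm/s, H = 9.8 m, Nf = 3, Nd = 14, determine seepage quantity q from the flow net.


Convert k to m/s for unit consistency with H:
k = 0.00778 cm/s = 0.00778 / 100 m/s = 7.78e-05 m/s
Using q = k * H * Nf / Nd
Nf / Nd = 3 / 14 = 0.2143
q = 7.78e-05 * 9.8 * 0.2143
q = 0.0001634 m^3/s per m


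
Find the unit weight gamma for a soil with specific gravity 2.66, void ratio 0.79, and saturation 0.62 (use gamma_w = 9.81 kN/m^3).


Using gamma = gamma_w * (Gs + S*e) / (1 + e)
Numerator: Gs + S*e = 2.66 + 0.62*0.79 = 3.1498
Denominator: 1 + e = 1 + 0.79 = 1.79
gamma = 9.81 * 3.1498 / 1.79
gamma = 17.262 kN/m^3


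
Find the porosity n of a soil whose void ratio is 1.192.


Result: 0.5438

Derivation:
Using the relation n = e / (1 + e)
n = 1.192 / (1 + 1.192)
n = 1.192 / 2.192
n = 0.5438


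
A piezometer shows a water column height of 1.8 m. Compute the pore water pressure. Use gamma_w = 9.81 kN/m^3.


Using u = gamma_w * h_w
u = 9.81 * 1.8
u = 17.66 kPa


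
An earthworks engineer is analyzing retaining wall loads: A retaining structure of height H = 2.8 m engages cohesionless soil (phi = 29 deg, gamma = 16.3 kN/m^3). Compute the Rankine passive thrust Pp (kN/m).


Result: 184.15 kN/m

Derivation:
Compute passive earth pressure coefficient:
Kp = tan^2(45 + phi/2) = tan^2(59.5) = 2.88206
Compute passive force:
Pp = 0.5 * Kp * gamma * H^2
Pp = 0.5 * 2.88206 * 16.3 * 2.8^2
Pp = 184.15 kN/m


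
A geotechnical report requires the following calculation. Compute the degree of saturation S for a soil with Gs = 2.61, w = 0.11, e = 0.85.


Using S = Gs * w / e
S = 2.61 * 0.11 / 0.85
S = 0.3378


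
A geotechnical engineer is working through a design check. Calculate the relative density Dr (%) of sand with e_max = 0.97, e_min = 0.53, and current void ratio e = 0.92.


Using Dr = (e_max - e) / (e_max - e_min) * 100
e_max - e = 0.97 - 0.92 = 0.05
e_max - e_min = 0.97 - 0.53 = 0.44
Dr = 0.05 / 0.44 * 100
Dr = 11.36 %


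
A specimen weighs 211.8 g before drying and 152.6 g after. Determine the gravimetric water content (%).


Using w = (m_wet - m_dry) / m_dry * 100
m_wet - m_dry = 211.8 - 152.6 = 59.2 g
w = 59.2 / 152.6 * 100
w = 38.79 %


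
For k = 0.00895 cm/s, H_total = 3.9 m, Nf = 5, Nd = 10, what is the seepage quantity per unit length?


Convert k to m/s for unit consistency with H:
k = 0.00895 cm/s = 0.00895 / 100 m/s = 8.95e-05 m/s
Using q = k * H * Nf / Nd
Nf / Nd = 5 / 10 = 0.5
q = 8.95e-05 * 3.9 * 0.5
q = 0.0001745 m^3/s per m


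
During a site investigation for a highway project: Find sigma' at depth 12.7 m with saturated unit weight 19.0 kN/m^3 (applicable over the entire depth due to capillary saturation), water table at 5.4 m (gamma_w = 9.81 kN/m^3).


Total stress = gamma_sat * depth
sigma = 19.0 * 12.7 = 241.3 kPa
Pore water pressure u = gamma_w * (depth - d_wt)
u = 9.81 * (12.7 - 5.4) = 71.613 kPa
Effective stress = sigma - u
sigma' = 241.3 - 71.613 = 169.69 kPa


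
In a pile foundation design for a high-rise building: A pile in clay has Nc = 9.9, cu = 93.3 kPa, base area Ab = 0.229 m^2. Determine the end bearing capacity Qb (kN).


Using Qb = Nc * cu * Ab
Qb = 9.9 * 93.3 * 0.229
Qb = 211.52 kN


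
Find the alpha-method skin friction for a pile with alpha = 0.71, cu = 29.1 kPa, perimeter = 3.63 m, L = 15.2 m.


Result: 1139.99 kN

Derivation:
Using Qs = alpha * cu * perimeter * L
Qs = 0.71 * 29.1 * 3.63 * 15.2
Qs = 1139.99 kN


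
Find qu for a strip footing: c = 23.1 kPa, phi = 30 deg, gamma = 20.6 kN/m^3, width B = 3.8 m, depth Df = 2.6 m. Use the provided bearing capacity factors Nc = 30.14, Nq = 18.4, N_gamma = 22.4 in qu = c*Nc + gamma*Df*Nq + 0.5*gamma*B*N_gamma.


Compute qu = c*Nc + gamma*Df*Nq + 0.5*gamma*B*N_gamma
Term 1: 23.1 * 30.14 = 696.234
Term 2: 20.6 * 2.6 * 18.4 = 985.504
Term 3: 0.5 * 20.6 * 3.8 * 22.4 = 876.736
qu = 696.234 + 985.504 + 876.736
qu = 2558.47 kPa


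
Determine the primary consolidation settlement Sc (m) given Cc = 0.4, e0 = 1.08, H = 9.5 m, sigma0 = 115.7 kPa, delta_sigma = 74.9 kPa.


Using Sc = Cc * H / (1 + e0) * log10((sigma0 + delta_sigma) / sigma0)
Stress ratio = (115.7 + 74.9) / 115.7 = 1.64736
log10(1.64736) = 0.21679
Cc * H / (1 + e0) = 0.4 * 9.5 / (1 + 1.08) = 1.82692
Sc = 1.82692 * 0.21679
Sc = 0.3961 m


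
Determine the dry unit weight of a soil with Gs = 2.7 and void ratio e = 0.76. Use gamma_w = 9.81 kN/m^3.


Result: 15.049 kN/m^3

Derivation:
Using gamma_d = Gs * gamma_w / (1 + e)
gamma_d = 2.7 * 9.81 / (1 + 0.76)
gamma_d = 2.7 * 9.81 / 1.76
gamma_d = 15.049 kN/m^3


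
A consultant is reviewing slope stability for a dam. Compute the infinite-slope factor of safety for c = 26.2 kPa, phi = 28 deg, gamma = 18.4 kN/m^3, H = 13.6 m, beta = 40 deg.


Using Fs = c / (gamma*H*sin(beta)*cos(beta)) + tan(phi)/tan(beta)
Cohesion contribution = 26.2 / (18.4*13.6*sin(40)*cos(40))
Cohesion contribution = 0.212629
Friction contribution = tan(28)/tan(40) = 0.633667
Fs = 0.212629 + 0.633667
Fs = 0.846


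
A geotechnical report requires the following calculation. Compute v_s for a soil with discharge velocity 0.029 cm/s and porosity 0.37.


Using v_s = v_d / n
v_s = 0.029 / 0.37
v_s = 0.07838 cm/s


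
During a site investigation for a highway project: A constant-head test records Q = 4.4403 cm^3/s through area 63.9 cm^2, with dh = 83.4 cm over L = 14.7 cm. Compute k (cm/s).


Compute hydraulic gradient:
i = dh / L = 83.4 / 14.7 = 5.67347
Then apply Darcy's law:
k = Q / (A * i)
k = 4.4403 / (63.9 * 5.67347)
k = 4.4403 / 362.535
k = 0.012248 cm/s


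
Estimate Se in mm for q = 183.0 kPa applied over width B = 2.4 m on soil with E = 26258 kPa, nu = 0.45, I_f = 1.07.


Using Se = q * B * (1 - nu^2) * I_f / E
1 - nu^2 = 1 - 0.45^2 = 0.7975
Se = 183.0 * 2.4 * 0.7975 * 1.07 / 26258
Se = 0.014273 m
Convert to mm: Se = 0.014273 * 1000 = 14.273 mm


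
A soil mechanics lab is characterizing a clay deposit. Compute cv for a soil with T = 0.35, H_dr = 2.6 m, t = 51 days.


Using cv = T * H_dr^2 / t
H_dr^2 = 2.6^2 = 6.76
cv = 0.35 * 6.76 / 51
cv = 0.04639 m^2/day


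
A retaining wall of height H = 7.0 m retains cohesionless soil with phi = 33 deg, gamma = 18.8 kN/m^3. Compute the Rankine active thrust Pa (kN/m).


Result: 135.79 kN/m

Derivation:
Compute active earth pressure coefficient:
Ka = tan^2(45 - phi/2) = tan^2(28.5) = 0.294801
Compute active force:
Pa = 0.5 * Ka * gamma * H^2
Pa = 0.5 * 0.294801 * 18.8 * 7.0^2
Pa = 135.79 kN/m


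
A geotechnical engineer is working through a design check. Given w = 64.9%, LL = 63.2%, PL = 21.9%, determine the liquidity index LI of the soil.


First compute the plasticity index:
PI = LL - PL = 63.2 - 21.9 = 41.3
Then compute the liquidity index:
LI = (w - PL) / PI
LI = (64.9 - 21.9) / 41.3
LI = 1.041


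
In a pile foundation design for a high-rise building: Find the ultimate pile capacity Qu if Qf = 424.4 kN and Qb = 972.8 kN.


Using Qu = Qf + Qb
Qu = 424.4 + 972.8
Qu = 1397.2 kN


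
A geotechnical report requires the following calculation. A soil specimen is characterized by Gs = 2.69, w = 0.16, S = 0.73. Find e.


Result: 0.5896

Derivation:
Using the relation e = Gs * w / S
e = 2.69 * 0.16 / 0.73
e = 0.5896


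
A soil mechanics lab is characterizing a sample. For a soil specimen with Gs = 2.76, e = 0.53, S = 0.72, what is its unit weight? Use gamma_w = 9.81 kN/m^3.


Using gamma = gamma_w * (Gs + S*e) / (1 + e)
Numerator: Gs + S*e = 2.76 + 0.72*0.53 = 3.1416
Denominator: 1 + e = 1 + 0.53 = 1.53
gamma = 9.81 * 3.1416 / 1.53
gamma = 20.143 kN/m^3


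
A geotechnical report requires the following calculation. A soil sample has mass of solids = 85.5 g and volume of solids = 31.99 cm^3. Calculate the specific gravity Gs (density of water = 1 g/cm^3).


Using Gs = m_s / (V_s * rho_w)
Since rho_w = 1 g/cm^3:
Gs = 85.5 / 31.99
Gs = 2.673


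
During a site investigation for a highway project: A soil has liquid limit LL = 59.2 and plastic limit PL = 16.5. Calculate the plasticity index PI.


Using PI = LL - PL
PI = 59.2 - 16.5
PI = 42.7


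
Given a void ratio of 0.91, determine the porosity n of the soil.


Using the relation n = e / (1 + e)
n = 0.91 / (1 + 0.91)
n = 0.91 / 1.91
n = 0.4764


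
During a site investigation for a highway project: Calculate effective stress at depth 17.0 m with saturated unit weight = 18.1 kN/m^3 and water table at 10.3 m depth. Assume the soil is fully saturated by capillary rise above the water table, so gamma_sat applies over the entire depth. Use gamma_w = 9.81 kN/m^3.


Result: 241.97 kPa

Derivation:
Total stress = gamma_sat * depth
sigma = 18.1 * 17.0 = 307.7 kPa
Pore water pressure u = gamma_w * (depth - d_wt)
u = 9.81 * (17.0 - 10.3) = 65.727 kPa
Effective stress = sigma - u
sigma' = 307.7 - 65.727 = 241.97 kPa


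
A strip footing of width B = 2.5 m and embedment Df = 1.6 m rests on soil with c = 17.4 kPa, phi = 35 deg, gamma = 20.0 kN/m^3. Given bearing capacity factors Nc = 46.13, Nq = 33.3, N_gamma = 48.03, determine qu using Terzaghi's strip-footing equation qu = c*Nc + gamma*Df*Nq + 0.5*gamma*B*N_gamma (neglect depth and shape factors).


Compute qu = c*Nc + gamma*Df*Nq + 0.5*gamma*B*N_gamma
Term 1: 17.4 * 46.13 = 802.662
Term 2: 20.0 * 1.6 * 33.3 = 1065.6
Term 3: 0.5 * 20.0 * 2.5 * 48.03 = 1200.75
qu = 802.662 + 1065.6 + 1200.75
qu = 3069.01 kPa


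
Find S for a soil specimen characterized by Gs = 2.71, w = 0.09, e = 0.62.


Using S = Gs * w / e
S = 2.71 * 0.09 / 0.62
S = 0.3934


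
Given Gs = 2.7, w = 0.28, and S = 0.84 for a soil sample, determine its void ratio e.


Result: 0.9

Derivation:
Using the relation e = Gs * w / S
e = 2.7 * 0.28 / 0.84
e = 0.9


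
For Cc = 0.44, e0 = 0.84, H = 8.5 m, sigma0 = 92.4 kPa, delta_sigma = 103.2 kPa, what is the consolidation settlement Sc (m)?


Result: 0.662 m

Derivation:
Using Sc = Cc * H / (1 + e0) * log10((sigma0 + delta_sigma) / sigma0)
Stress ratio = (92.4 + 103.2) / 92.4 = 2.11688
log10(2.11688) = 0.325697
Cc * H / (1 + e0) = 0.44 * 8.5 / (1 + 0.84) = 2.03261
Sc = 2.03261 * 0.325697
Sc = 0.662 m


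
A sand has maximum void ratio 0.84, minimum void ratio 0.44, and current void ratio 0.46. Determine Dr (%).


Using Dr = (e_max - e) / (e_max - e_min) * 100
e_max - e = 0.84 - 0.46 = 0.38
e_max - e_min = 0.84 - 0.44 = 0.4
Dr = 0.38 / 0.4 * 100
Dr = 95.0 %


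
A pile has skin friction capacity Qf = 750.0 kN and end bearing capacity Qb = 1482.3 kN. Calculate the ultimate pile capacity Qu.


Result: 2232.3 kN

Derivation:
Using Qu = Qf + Qb
Qu = 750.0 + 1482.3
Qu = 2232.3 kN


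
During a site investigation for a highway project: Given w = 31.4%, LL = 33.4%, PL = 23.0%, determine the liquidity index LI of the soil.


First compute the plasticity index:
PI = LL - PL = 33.4 - 23.0 = 10.4
Then compute the liquidity index:
LI = (w - PL) / PI
LI = (31.4 - 23.0) / 10.4
LI = 0.808


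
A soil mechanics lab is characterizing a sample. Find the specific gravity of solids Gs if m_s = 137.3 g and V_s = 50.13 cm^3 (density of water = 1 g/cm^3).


Using Gs = m_s / (V_s * rho_w)
Since rho_w = 1 g/cm^3:
Gs = 137.3 / 50.13
Gs = 2.739


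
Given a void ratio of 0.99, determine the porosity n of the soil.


Result: 0.4975

Derivation:
Using the relation n = e / (1 + e)
n = 0.99 / (1 + 0.99)
n = 0.99 / 1.99
n = 0.4975


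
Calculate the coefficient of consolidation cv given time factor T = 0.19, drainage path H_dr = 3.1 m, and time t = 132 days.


Using cv = T * H_dr^2 / t
H_dr^2 = 3.1^2 = 9.61
cv = 0.19 * 9.61 / 132
cv = 0.01383 m^2/day


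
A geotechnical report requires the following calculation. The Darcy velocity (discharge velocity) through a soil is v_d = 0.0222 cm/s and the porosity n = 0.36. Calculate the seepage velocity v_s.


Using v_s = v_d / n
v_s = 0.0222 / 0.36
v_s = 0.06167 cm/s


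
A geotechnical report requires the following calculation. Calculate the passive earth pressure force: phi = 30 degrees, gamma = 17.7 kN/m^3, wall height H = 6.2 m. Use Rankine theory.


Result: 1020.58 kN/m

Derivation:
Compute passive earth pressure coefficient:
Kp = tan^2(45 + phi/2) = tan^2(60.0) = 3
Compute passive force:
Pp = 0.5 * Kp * gamma * H^2
Pp = 0.5 * 3 * 17.7 * 6.2^2
Pp = 1020.58 kN/m


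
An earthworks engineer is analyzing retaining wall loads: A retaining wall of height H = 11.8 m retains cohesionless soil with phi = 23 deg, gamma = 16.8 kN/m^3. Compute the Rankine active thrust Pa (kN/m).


Result: 512.4 kN/m

Derivation:
Compute active earth pressure coefficient:
Ka = tan^2(45 - phi/2) = tan^2(33.5) = 0.438092
Compute active force:
Pa = 0.5 * Ka * gamma * H^2
Pa = 0.5 * 0.438092 * 16.8 * 11.8^2
Pa = 512.4 kN/m


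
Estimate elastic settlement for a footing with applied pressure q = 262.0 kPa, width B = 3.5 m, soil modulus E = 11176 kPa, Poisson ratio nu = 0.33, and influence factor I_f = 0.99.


Result: 72.384 mm

Derivation:
Using Se = q * B * (1 - nu^2) * I_f / E
1 - nu^2 = 1 - 0.33^2 = 0.8911
Se = 262.0 * 3.5 * 0.8911 * 0.99 / 11176
Se = 0.072384 m
Convert to mm: Se = 0.072384 * 1000 = 72.384 mm


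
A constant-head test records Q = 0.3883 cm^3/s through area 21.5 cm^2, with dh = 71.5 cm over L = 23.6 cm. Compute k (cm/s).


Compute hydraulic gradient:
i = dh / L = 71.5 / 23.6 = 3.02966
Then apply Darcy's law:
k = Q / (A * i)
k = 0.3883 / (21.5 * 3.02966)
k = 0.3883 / 65.1377
k = 0.005961 cm/s


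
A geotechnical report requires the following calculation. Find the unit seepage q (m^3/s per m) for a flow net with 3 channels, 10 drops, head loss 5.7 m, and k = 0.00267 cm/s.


Convert k to m/s for unit consistency with H:
k = 0.00267 cm/s = 0.00267 / 100 m/s = 2.67e-05 m/s
Using q = k * H * Nf / Nd
Nf / Nd = 3 / 10 = 0.3
q = 2.67e-05 * 5.7 * 0.3
q = 4.566e-05 m^3/s per m


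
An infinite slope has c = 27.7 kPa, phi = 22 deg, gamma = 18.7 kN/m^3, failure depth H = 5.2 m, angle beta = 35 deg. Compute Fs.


Using Fs = c / (gamma*H*sin(beta)*cos(beta)) + tan(phi)/tan(beta)
Cohesion contribution = 27.7 / (18.7*5.2*sin(35)*cos(35))
Cohesion contribution = 0.606288
Friction contribution = tan(22)/tan(35) = 0.577009
Fs = 0.606288 + 0.577009
Fs = 1.183


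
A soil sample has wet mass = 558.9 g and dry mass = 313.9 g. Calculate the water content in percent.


Result: 78.05 %

Derivation:
Using w = (m_wet - m_dry) / m_dry * 100
m_wet - m_dry = 558.9 - 313.9 = 245.0 g
w = 245.0 / 313.9 * 100
w = 78.05 %


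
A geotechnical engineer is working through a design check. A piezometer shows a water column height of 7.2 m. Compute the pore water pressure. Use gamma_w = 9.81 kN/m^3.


Result: 70.63 kPa

Derivation:
Using u = gamma_w * h_w
u = 9.81 * 7.2
u = 70.63 kPa


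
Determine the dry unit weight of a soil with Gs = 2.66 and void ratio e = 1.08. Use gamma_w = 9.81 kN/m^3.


Result: 12.545 kN/m^3

Derivation:
Using gamma_d = Gs * gamma_w / (1 + e)
gamma_d = 2.66 * 9.81 / (1 + 1.08)
gamma_d = 2.66 * 9.81 / 2.08
gamma_d = 12.545 kN/m^3


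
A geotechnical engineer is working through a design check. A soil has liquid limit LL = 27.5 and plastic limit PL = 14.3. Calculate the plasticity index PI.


Using PI = LL - PL
PI = 27.5 - 14.3
PI = 13.2


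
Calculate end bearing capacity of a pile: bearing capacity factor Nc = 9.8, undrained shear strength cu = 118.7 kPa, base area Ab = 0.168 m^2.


Using Qb = Nc * cu * Ab
Qb = 9.8 * 118.7 * 0.168
Qb = 195.43 kN


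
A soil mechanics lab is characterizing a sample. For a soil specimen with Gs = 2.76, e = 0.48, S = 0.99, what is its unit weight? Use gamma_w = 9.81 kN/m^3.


Using gamma = gamma_w * (Gs + S*e) / (1 + e)
Numerator: Gs + S*e = 2.76 + 0.99*0.48 = 3.2352
Denominator: 1 + e = 1 + 0.48 = 1.48
gamma = 9.81 * 3.2352 / 1.48
gamma = 21.444 kN/m^3


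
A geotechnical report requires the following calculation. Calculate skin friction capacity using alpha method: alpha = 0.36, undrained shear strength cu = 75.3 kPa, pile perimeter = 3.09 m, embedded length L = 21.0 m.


Result: 1759.04 kN

Derivation:
Using Qs = alpha * cu * perimeter * L
Qs = 0.36 * 75.3 * 3.09 * 21.0
Qs = 1759.04 kN


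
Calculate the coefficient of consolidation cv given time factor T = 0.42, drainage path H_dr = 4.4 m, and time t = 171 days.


Result: 0.04755 m^2/day

Derivation:
Using cv = T * H_dr^2 / t
H_dr^2 = 4.4^2 = 19.36
cv = 0.42 * 19.36 / 171
cv = 0.04755 m^2/day


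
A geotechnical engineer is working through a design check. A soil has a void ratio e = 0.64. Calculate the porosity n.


Using the relation n = e / (1 + e)
n = 0.64 / (1 + 0.64)
n = 0.64 / 1.64
n = 0.3902


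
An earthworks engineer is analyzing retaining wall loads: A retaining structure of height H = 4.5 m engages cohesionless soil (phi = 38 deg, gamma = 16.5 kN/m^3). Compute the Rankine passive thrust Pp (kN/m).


Compute passive earth pressure coefficient:
Kp = tan^2(45 + phi/2) = tan^2(64.0) = 4.203746
Compute passive force:
Pp = 0.5 * Kp * gamma * H^2
Pp = 0.5 * 4.203746 * 16.5 * 4.5^2
Pp = 702.29 kN/m


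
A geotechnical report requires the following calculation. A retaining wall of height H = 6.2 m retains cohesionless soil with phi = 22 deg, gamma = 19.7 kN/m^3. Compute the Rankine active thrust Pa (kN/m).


Compute active earth pressure coefficient:
Ka = tan^2(45 - phi/2) = tan^2(34.0) = 0.454962
Compute active force:
Pa = 0.5 * Ka * gamma * H^2
Pa = 0.5 * 0.454962 * 19.7 * 6.2^2
Pa = 172.26 kN/m


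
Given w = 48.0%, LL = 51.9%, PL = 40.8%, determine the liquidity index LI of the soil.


First compute the plasticity index:
PI = LL - PL = 51.9 - 40.8 = 11.1
Then compute the liquidity index:
LI = (w - PL) / PI
LI = (48.0 - 40.8) / 11.1
LI = 0.649


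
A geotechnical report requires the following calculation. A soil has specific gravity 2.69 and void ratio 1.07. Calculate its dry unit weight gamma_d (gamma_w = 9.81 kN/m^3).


Result: 12.748 kN/m^3

Derivation:
Using gamma_d = Gs * gamma_w / (1 + e)
gamma_d = 2.69 * 9.81 / (1 + 1.07)
gamma_d = 2.69 * 9.81 / 2.07
gamma_d = 12.748 kN/m^3


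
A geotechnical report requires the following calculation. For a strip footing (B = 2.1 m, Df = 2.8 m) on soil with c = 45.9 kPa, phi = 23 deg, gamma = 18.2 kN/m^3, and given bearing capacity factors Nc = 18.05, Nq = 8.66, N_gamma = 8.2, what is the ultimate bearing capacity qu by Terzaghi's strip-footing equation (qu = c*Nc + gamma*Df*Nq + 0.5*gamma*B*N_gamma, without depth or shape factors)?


Result: 1426.51 kPa

Derivation:
Compute qu = c*Nc + gamma*Df*Nq + 0.5*gamma*B*N_gamma
Term 1: 45.9 * 18.05 = 828.495
Term 2: 18.2 * 2.8 * 8.66 = 441.3136
Term 3: 0.5 * 18.2 * 2.1 * 8.2 = 156.702
qu = 828.495 + 441.3136 + 156.702
qu = 1426.51 kPa


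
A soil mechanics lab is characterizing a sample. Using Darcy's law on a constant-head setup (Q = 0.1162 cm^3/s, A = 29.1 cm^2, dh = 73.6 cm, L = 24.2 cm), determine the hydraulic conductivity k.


Result: 0.001313 cm/s

Derivation:
Compute hydraulic gradient:
i = dh / L = 73.6 / 24.2 = 3.04132
Then apply Darcy's law:
k = Q / (A * i)
k = 0.1162 / (29.1 * 3.04132)
k = 0.1162 / 88.5025
k = 0.001313 cm/s


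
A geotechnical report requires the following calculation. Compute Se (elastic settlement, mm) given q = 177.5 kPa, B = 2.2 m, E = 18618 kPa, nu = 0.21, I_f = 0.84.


Result: 16.841 mm

Derivation:
Using Se = q * B * (1 - nu^2) * I_f / E
1 - nu^2 = 1 - 0.21^2 = 0.9559
Se = 177.5 * 2.2 * 0.9559 * 0.84 / 18618
Se = 0.016841 m
Convert to mm: Se = 0.016841 * 1000 = 16.841 mm


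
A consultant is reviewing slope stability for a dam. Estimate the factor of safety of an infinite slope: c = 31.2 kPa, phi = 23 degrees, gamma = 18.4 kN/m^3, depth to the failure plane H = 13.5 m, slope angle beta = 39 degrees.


Using Fs = c / (gamma*H*sin(beta)*cos(beta)) + tan(phi)/tan(beta)
Cohesion contribution = 31.2 / (18.4*13.5*sin(39)*cos(39))
Cohesion contribution = 0.25682
Friction contribution = tan(23)/tan(39) = 0.524183
Fs = 0.25682 + 0.524183
Fs = 0.781


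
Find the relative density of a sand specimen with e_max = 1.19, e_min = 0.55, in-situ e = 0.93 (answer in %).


Using Dr = (e_max - e) / (e_max - e_min) * 100
e_max - e = 1.19 - 0.93 = 0.26
e_max - e_min = 1.19 - 0.55 = 0.64
Dr = 0.26 / 0.64 * 100
Dr = 40.62 %


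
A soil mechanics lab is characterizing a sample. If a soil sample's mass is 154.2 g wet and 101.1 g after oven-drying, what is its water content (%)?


Using w = (m_wet - m_dry) / m_dry * 100
m_wet - m_dry = 154.2 - 101.1 = 53.1 g
w = 53.1 / 101.1 * 100
w = 52.52 %


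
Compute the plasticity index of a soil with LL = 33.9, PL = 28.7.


Result: 5.2

Derivation:
Using PI = LL - PL
PI = 33.9 - 28.7
PI = 5.2


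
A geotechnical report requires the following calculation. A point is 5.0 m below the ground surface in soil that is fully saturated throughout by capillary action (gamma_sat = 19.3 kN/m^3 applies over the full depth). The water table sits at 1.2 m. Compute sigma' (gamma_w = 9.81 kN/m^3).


Total stress = gamma_sat * depth
sigma = 19.3 * 5.0 = 96.5 kPa
Pore water pressure u = gamma_w * (depth - d_wt)
u = 9.81 * (5.0 - 1.2) = 37.278 kPa
Effective stress = sigma - u
sigma' = 96.5 - 37.278 = 59.22 kPa


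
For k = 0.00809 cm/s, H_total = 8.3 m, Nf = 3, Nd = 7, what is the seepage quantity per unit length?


Result: 0.0002878 m^3/s per m

Derivation:
Convert k to m/s for unit consistency with H:
k = 0.00809 cm/s = 0.00809 / 100 m/s = 8.09e-05 m/s
Using q = k * H * Nf / Nd
Nf / Nd = 3 / 7 = 0.4286
q = 8.09e-05 * 8.3 * 0.4286
q = 0.0002878 m^3/s per m


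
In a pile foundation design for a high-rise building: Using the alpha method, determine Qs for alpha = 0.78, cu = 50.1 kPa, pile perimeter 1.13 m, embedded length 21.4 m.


Using Qs = alpha * cu * perimeter * L
Qs = 0.78 * 50.1 * 1.13 * 21.4
Qs = 944.98 kN


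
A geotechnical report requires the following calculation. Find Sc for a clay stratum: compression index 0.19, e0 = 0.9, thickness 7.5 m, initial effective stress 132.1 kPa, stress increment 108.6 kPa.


Using Sc = Cc * H / (1 + e0) * log10((sigma0 + delta_sigma) / sigma0)
Stress ratio = (132.1 + 108.6) / 132.1 = 1.8221
log10(1.8221) = 0.260573
Cc * H / (1 + e0) = 0.19 * 7.5 / (1 + 0.9) = 0.75
Sc = 0.75 * 0.260573
Sc = 0.1954 m


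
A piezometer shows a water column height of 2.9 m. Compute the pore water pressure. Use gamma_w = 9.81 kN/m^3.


Using u = gamma_w * h_w
u = 9.81 * 2.9
u = 28.45 kPa


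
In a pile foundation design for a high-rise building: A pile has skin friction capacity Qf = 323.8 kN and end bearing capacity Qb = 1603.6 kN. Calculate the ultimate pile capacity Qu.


Result: 1927.4 kN

Derivation:
Using Qu = Qf + Qb
Qu = 323.8 + 1603.6
Qu = 1927.4 kN


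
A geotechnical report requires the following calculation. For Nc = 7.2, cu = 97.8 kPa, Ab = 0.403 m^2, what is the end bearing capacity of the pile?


Result: 283.78 kN

Derivation:
Using Qb = Nc * cu * Ab
Qb = 7.2 * 97.8 * 0.403
Qb = 283.78 kN


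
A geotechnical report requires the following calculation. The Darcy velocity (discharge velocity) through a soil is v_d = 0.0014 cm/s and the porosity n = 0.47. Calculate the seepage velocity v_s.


Using v_s = v_d / n
v_s = 0.0014 / 0.47
v_s = 0.00298 cm/s


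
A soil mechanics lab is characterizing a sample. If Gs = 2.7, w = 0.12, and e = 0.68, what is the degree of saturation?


Using S = Gs * w / e
S = 2.7 * 0.12 / 0.68
S = 0.4765


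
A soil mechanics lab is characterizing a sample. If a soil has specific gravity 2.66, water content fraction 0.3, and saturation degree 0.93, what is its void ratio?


Result: 0.8581

Derivation:
Using the relation e = Gs * w / S
e = 2.66 * 0.3 / 0.93
e = 0.8581


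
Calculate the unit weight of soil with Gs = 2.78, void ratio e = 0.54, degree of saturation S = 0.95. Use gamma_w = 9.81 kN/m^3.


Using gamma = gamma_w * (Gs + S*e) / (1 + e)
Numerator: Gs + S*e = 2.78 + 0.95*0.54 = 3.293
Denominator: 1 + e = 1 + 0.54 = 1.54
gamma = 9.81 * 3.293 / 1.54
gamma = 20.977 kN/m^3


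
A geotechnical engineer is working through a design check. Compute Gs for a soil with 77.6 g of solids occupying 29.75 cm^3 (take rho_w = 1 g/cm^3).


Using Gs = m_s / (V_s * rho_w)
Since rho_w = 1 g/cm^3:
Gs = 77.6 / 29.75
Gs = 2.608


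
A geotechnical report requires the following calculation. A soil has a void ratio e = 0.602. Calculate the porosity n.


Result: 0.3758

Derivation:
Using the relation n = e / (1 + e)
n = 0.602 / (1 + 0.602)
n = 0.602 / 1.602
n = 0.3758


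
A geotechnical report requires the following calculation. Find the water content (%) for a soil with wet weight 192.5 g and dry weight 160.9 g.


Using w = (m_wet - m_dry) / m_dry * 100
m_wet - m_dry = 192.5 - 160.9 = 31.6 g
w = 31.6 / 160.9 * 100
w = 19.64 %


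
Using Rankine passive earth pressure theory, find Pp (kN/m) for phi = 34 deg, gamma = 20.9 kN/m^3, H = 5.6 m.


Result: 1159.16 kN/m

Derivation:
Compute passive earth pressure coefficient:
Kp = tan^2(45 + phi/2) = tan^2(62.0) = 3.537132
Compute passive force:
Pp = 0.5 * Kp * gamma * H^2
Pp = 0.5 * 3.537132 * 20.9 * 5.6^2
Pp = 1159.16 kN/m


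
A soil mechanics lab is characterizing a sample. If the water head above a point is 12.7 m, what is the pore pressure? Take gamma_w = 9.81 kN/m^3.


Using u = gamma_w * h_w
u = 9.81 * 12.7
u = 124.59 kPa


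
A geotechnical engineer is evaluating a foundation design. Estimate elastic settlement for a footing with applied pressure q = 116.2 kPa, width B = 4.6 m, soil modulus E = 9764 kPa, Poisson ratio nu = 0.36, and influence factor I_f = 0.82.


Using Se = q * B * (1 - nu^2) * I_f / E
1 - nu^2 = 1 - 0.36^2 = 0.8704
Se = 116.2 * 4.6 * 0.8704 * 0.82 / 9764
Se = 0.039072 m
Convert to mm: Se = 0.039072 * 1000 = 39.072 mm


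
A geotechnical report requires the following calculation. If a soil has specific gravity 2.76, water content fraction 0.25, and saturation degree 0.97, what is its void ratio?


Result: 0.7113

Derivation:
Using the relation e = Gs * w / S
e = 2.76 * 0.25 / 0.97
e = 0.7113


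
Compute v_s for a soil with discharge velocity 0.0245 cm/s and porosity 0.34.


Using v_s = v_d / n
v_s = 0.0245 / 0.34
v_s = 0.07206 cm/s


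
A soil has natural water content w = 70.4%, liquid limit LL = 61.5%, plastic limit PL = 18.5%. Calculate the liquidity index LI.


Result: 1.207

Derivation:
First compute the plasticity index:
PI = LL - PL = 61.5 - 18.5 = 43.0
Then compute the liquidity index:
LI = (w - PL) / PI
LI = (70.4 - 18.5) / 43.0
LI = 1.207


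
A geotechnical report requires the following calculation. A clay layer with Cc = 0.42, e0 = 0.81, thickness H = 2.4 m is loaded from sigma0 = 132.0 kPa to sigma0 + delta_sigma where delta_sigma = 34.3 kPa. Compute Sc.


Result: 0.0559 m

Derivation:
Using Sc = Cc * H / (1 + e0) * log10((sigma0 + delta_sigma) / sigma0)
Stress ratio = (132.0 + 34.3) / 132.0 = 1.25985
log10(1.25985) = 0.100318
Cc * H / (1 + e0) = 0.42 * 2.4 / (1 + 0.81) = 0.556906
Sc = 0.556906 * 0.100318
Sc = 0.0559 m


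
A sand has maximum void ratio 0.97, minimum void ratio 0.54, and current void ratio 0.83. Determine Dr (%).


Using Dr = (e_max - e) / (e_max - e_min) * 100
e_max - e = 0.97 - 0.83 = 0.14
e_max - e_min = 0.97 - 0.54 = 0.43
Dr = 0.14 / 0.43 * 100
Dr = 32.56 %


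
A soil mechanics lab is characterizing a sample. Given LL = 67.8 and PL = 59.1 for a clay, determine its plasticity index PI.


Result: 8.7

Derivation:
Using PI = LL - PL
PI = 67.8 - 59.1
PI = 8.7


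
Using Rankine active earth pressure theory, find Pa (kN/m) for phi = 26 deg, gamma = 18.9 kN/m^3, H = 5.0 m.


Compute active earth pressure coefficient:
Ka = tan^2(45 - phi/2) = tan^2(32.0) = 0.390462
Compute active force:
Pa = 0.5 * Ka * gamma * H^2
Pa = 0.5 * 0.390462 * 18.9 * 5.0^2
Pa = 92.25 kN/m


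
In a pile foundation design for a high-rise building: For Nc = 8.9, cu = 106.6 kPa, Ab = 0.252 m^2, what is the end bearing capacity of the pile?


Result: 239.08 kN

Derivation:
Using Qb = Nc * cu * Ab
Qb = 8.9 * 106.6 * 0.252
Qb = 239.08 kN


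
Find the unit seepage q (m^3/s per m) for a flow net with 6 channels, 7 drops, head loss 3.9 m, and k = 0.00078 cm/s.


Convert k to m/s for unit consistency with H:
k = 0.00078 cm/s = 0.00078 / 100 m/s = 7.8e-06 m/s
Using q = k * H * Nf / Nd
Nf / Nd = 6 / 7 = 0.8571
q = 7.8e-06 * 3.9 * 0.8571
q = 2.607e-05 m^3/s per m


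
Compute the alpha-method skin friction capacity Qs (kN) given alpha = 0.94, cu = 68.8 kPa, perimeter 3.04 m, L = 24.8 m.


Result: 4875.75 kN

Derivation:
Using Qs = alpha * cu * perimeter * L
Qs = 0.94 * 68.8 * 3.04 * 24.8
Qs = 4875.75 kN


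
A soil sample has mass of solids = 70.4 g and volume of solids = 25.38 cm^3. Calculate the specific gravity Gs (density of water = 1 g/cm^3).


Using Gs = m_s / (V_s * rho_w)
Since rho_w = 1 g/cm^3:
Gs = 70.4 / 25.38
Gs = 2.774


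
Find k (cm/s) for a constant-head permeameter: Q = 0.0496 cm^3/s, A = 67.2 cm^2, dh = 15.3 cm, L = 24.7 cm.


Compute hydraulic gradient:
i = dh / L = 15.3 / 24.7 = 0.619433
Then apply Darcy's law:
k = Q / (A * i)
k = 0.0496 / (67.2 * 0.619433)
k = 0.0496 / 41.6259
k = 0.001192 cm/s


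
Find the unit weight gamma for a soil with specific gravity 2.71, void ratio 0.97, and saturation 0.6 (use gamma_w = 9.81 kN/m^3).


Using gamma = gamma_w * (Gs + S*e) / (1 + e)
Numerator: Gs + S*e = 2.71 + 0.6*0.97 = 3.292
Denominator: 1 + e = 1 + 0.97 = 1.97
gamma = 9.81 * 3.292 / 1.97
gamma = 16.393 kN/m^3


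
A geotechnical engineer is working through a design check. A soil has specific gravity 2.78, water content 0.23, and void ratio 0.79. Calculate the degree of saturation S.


Using S = Gs * w / e
S = 2.78 * 0.23 / 0.79
S = 0.8094


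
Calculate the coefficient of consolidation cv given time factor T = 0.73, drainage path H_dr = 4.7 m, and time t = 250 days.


Using cv = T * H_dr^2 / t
H_dr^2 = 4.7^2 = 22.09
cv = 0.73 * 22.09 / 250
cv = 0.0645 m^2/day


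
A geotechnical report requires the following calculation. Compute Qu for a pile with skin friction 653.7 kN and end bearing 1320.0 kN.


Using Qu = Qf + Qb
Qu = 653.7 + 1320.0
Qu = 1973.7 kN


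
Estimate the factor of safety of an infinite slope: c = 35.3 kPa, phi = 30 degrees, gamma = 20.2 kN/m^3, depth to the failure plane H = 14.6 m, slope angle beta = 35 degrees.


Using Fs = c / (gamma*H*sin(beta)*cos(beta)) + tan(phi)/tan(beta)
Cohesion contribution = 35.3 / (20.2*14.6*sin(35)*cos(35))
Cohesion contribution = 0.25475
Friction contribution = tan(30)/tan(35) = 0.824542
Fs = 0.25475 + 0.824542
Fs = 1.079


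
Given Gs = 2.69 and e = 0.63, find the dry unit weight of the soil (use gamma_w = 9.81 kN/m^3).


Result: 16.19 kN/m^3

Derivation:
Using gamma_d = Gs * gamma_w / (1 + e)
gamma_d = 2.69 * 9.81 / (1 + 0.63)
gamma_d = 2.69 * 9.81 / 1.63
gamma_d = 16.19 kN/m^3


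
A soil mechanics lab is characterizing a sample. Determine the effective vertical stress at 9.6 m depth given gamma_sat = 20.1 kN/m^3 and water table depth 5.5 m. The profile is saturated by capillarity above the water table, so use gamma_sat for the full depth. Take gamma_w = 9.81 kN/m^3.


Result: 152.74 kPa

Derivation:
Total stress = gamma_sat * depth
sigma = 20.1 * 9.6 = 192.96 kPa
Pore water pressure u = gamma_w * (depth - d_wt)
u = 9.81 * (9.6 - 5.5) = 40.221 kPa
Effective stress = sigma - u
sigma' = 192.96 - 40.221 = 152.74 kPa


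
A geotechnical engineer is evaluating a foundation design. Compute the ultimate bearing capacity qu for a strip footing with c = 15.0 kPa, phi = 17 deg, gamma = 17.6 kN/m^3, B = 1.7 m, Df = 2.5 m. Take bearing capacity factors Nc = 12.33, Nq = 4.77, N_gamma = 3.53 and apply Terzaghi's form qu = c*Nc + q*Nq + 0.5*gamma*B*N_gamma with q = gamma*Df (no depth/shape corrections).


Compute qu = c*Nc + gamma*Df*Nq + 0.5*gamma*B*N_gamma
Term 1: 15.0 * 12.33 = 184.95
Term 2: 17.6 * 2.5 * 4.77 = 209.88
Term 3: 0.5 * 17.6 * 1.7 * 3.53 = 52.8088
qu = 184.95 + 209.88 + 52.8088
qu = 447.64 kPa


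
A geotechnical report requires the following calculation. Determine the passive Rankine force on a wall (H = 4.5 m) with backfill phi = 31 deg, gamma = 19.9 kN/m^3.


Result: 629.45 kN/m

Derivation:
Compute passive earth pressure coefficient:
Kp = tan^2(45 + phi/2) = tan^2(60.5) = 3.124035
Compute passive force:
Pp = 0.5 * Kp * gamma * H^2
Pp = 0.5 * 3.124035 * 19.9 * 4.5^2
Pp = 629.45 kN/m


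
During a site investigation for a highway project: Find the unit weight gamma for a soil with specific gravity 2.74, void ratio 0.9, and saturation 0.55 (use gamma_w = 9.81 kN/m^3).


Using gamma = gamma_w * (Gs + S*e) / (1 + e)
Numerator: Gs + S*e = 2.74 + 0.55*0.9 = 3.235
Denominator: 1 + e = 1 + 0.9 = 1.9
gamma = 9.81 * 3.235 / 1.9
gamma = 16.703 kN/m^3


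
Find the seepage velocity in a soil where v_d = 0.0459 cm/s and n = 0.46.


Result: 0.09978 cm/s

Derivation:
Using v_s = v_d / n
v_s = 0.0459 / 0.46
v_s = 0.09978 cm/s


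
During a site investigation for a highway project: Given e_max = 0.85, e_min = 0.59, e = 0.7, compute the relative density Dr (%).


Using Dr = (e_max - e) / (e_max - e_min) * 100
e_max - e = 0.85 - 0.7 = 0.15
e_max - e_min = 0.85 - 0.59 = 0.26
Dr = 0.15 / 0.26 * 100
Dr = 57.69 %


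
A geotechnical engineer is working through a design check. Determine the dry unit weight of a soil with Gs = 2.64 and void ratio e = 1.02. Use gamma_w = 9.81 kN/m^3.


Result: 12.821 kN/m^3

Derivation:
Using gamma_d = Gs * gamma_w / (1 + e)
gamma_d = 2.64 * 9.81 / (1 + 1.02)
gamma_d = 2.64 * 9.81 / 2.02
gamma_d = 12.821 kN/m^3


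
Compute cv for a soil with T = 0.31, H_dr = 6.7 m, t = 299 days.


Using cv = T * H_dr^2 / t
H_dr^2 = 6.7^2 = 44.89
cv = 0.31 * 44.89 / 299
cv = 0.04654 m^2/day


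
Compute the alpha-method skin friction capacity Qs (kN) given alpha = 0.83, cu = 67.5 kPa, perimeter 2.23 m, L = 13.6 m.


Using Qs = alpha * cu * perimeter * L
Qs = 0.83 * 67.5 * 2.23 * 13.6
Qs = 1699.13 kN


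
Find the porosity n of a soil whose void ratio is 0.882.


Using the relation n = e / (1 + e)
n = 0.882 / (1 + 0.882)
n = 0.882 / 1.882
n = 0.4687


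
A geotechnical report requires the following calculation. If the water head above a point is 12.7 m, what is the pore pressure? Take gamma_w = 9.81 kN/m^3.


Using u = gamma_w * h_w
u = 9.81 * 12.7
u = 124.59 kPa


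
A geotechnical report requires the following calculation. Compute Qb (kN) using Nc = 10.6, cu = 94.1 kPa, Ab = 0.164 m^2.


Result: 163.58 kN

Derivation:
Using Qb = Nc * cu * Ab
Qb = 10.6 * 94.1 * 0.164
Qb = 163.58 kN


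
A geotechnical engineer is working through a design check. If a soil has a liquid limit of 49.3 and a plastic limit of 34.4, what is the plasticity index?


Using PI = LL - PL
PI = 49.3 - 34.4
PI = 14.9


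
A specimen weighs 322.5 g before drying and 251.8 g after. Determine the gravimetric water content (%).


Using w = (m_wet - m_dry) / m_dry * 100
m_wet - m_dry = 322.5 - 251.8 = 70.7 g
w = 70.7 / 251.8 * 100
w = 28.08 %


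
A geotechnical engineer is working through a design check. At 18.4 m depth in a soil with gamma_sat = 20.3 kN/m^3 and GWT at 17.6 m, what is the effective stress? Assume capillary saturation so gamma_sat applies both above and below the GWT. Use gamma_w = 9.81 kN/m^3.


Result: 365.67 kPa

Derivation:
Total stress = gamma_sat * depth
sigma = 20.3 * 18.4 = 373.52 kPa
Pore water pressure u = gamma_w * (depth - d_wt)
u = 9.81 * (18.4 - 17.6) = 7.848 kPa
Effective stress = sigma - u
sigma' = 373.52 - 7.848 = 365.67 kPa


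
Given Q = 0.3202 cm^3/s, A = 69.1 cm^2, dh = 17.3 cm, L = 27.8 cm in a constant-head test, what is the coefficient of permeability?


Result: 0.007446 cm/s

Derivation:
Compute hydraulic gradient:
i = dh / L = 17.3 / 27.8 = 0.622302
Then apply Darcy's law:
k = Q / (A * i)
k = 0.3202 / (69.1 * 0.622302)
k = 0.3202 / 43.0011
k = 0.007446 cm/s


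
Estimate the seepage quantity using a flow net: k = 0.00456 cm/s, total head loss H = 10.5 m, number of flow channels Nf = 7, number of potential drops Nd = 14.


Convert k to m/s for unit consistency with H:
k = 0.00456 cm/s = 0.00456 / 100 m/s = 4.56e-05 m/s
Using q = k * H * Nf / Nd
Nf / Nd = 7 / 14 = 0.5
q = 4.56e-05 * 10.5 * 0.5
q = 0.0002394 m^3/s per m


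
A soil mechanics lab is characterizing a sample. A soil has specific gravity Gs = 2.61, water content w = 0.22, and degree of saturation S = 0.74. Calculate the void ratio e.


Result: 0.7759

Derivation:
Using the relation e = Gs * w / S
e = 2.61 * 0.22 / 0.74
e = 0.7759


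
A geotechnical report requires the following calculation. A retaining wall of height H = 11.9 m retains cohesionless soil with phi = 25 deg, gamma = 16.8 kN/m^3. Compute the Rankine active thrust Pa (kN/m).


Compute active earth pressure coefficient:
Ka = tan^2(45 - phi/2) = tan^2(32.5) = 0.405859
Compute active force:
Pa = 0.5 * Ka * gamma * H^2
Pa = 0.5 * 0.405859 * 16.8 * 11.9^2
Pa = 482.78 kN/m


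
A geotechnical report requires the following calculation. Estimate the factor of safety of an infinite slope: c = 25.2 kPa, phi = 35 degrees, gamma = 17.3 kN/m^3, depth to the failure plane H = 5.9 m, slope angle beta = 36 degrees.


Using Fs = c / (gamma*H*sin(beta)*cos(beta)) + tan(phi)/tan(beta)
Cohesion contribution = 25.2 / (17.3*5.9*sin(36)*cos(36))
Cohesion contribution = 0.51919
Friction contribution = tan(35)/tan(36) = 0.963753
Fs = 0.51919 + 0.963753
Fs = 1.483


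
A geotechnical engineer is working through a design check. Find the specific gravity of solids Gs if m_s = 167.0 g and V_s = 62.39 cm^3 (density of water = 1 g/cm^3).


Using Gs = m_s / (V_s * rho_w)
Since rho_w = 1 g/cm^3:
Gs = 167.0 / 62.39
Gs = 2.677


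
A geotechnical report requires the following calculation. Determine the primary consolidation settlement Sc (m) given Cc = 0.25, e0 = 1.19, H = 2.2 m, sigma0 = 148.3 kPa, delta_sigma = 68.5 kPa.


Using Sc = Cc * H / (1 + e0) * log10((sigma0 + delta_sigma) / sigma0)
Stress ratio = (148.3 + 68.5) / 148.3 = 1.4619
log10(1.4619) = 0.164918
Cc * H / (1 + e0) = 0.25 * 2.2 / (1 + 1.19) = 0.251142
Sc = 0.251142 * 0.164918
Sc = 0.0414 m


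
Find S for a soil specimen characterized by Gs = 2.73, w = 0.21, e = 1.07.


Result: 0.5358

Derivation:
Using S = Gs * w / e
S = 2.73 * 0.21 / 1.07
S = 0.5358
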